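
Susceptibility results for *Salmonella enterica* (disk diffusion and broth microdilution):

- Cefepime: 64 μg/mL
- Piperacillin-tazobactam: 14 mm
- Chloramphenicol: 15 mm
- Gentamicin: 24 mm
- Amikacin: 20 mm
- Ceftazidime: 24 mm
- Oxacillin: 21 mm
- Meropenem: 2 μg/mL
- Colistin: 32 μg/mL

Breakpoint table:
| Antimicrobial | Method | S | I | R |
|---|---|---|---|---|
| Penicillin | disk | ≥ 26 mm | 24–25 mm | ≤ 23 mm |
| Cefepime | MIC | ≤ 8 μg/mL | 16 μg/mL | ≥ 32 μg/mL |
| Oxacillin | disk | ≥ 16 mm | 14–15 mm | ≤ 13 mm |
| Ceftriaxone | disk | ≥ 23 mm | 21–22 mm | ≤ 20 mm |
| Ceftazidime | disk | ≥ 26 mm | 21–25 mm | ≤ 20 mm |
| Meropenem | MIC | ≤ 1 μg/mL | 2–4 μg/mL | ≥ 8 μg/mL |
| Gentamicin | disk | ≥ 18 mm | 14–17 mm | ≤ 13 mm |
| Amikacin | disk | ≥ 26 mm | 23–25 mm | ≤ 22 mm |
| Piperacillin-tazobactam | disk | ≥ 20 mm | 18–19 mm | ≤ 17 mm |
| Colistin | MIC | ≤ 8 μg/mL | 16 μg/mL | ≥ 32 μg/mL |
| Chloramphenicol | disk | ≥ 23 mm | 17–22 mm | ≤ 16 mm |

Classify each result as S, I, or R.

R, R, R, S, R, I, S, I, R

Cefepime (64 μg/mL) ≥ 32 μg/mL ⇒ R
Piperacillin-tazobactam 14 mm: ≤ 17 mm — R
Chloramphenicol 15 mm: ≤ 16 mm ⇒ R
Gentamicin 24 mm: ≥ 18 mm → susceptible
Amikacin: 20 mm is ≤ 22 mm ⇒ R
Ceftazidime: 24 mm is in 21–25 mm → Intermediate
Oxacillin: 21 mm is ≥ 16 mm ⇒ susceptible
Meropenem (2 μg/mL) in 2–4 μg/mL ⇒ intermediate
Colistin 32 μg/mL: ≥ 32 μg/mL ⇒ R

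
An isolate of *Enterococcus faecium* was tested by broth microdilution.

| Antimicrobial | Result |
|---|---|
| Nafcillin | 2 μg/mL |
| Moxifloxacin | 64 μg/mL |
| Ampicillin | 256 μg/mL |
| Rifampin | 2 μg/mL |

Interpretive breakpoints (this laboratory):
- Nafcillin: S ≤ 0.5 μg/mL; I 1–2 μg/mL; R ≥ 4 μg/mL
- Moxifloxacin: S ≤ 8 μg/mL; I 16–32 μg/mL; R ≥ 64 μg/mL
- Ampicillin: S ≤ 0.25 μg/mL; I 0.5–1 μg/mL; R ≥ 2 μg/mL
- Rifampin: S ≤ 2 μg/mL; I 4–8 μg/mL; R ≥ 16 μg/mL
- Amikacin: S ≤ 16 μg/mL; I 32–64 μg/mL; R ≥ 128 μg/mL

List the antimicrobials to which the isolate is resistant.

moxifloxacin, ampicillin

Nafcillin 2 μg/mL: in 1–2 μg/mL ⇒ I
Moxifloxacin 64 μg/mL: ≥ 64 μg/mL — Resistant
Ampicillin 256 μg/mL: ≥ 2 μg/mL → resistant
Rifampin (2 μg/mL) ≤ 2 μg/mL — S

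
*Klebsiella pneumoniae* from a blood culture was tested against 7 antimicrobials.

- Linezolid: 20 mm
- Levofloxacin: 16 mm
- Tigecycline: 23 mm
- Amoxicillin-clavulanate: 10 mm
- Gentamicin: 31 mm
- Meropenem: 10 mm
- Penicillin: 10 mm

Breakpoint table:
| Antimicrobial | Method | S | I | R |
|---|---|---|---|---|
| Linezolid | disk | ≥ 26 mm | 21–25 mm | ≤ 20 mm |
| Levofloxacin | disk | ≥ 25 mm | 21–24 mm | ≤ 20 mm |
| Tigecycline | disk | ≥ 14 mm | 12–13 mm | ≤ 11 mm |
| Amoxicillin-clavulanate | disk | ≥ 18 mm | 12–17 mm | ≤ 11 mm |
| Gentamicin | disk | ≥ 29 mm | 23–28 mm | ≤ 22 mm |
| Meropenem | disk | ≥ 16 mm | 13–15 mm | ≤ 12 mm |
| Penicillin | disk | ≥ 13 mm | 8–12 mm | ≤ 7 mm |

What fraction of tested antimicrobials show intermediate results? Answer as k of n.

Linezolid: 20 mm is ≤ 20 mm ⇒ resistant
Levofloxacin 16 mm: ≤ 20 mm → R
Tigecycline 23 mm: ≥ 14 mm → S
Amoxicillin-clavulanate: 10 mm is ≤ 11 mm → Resistant
Gentamicin (31 mm) ≥ 29 mm ⇒ Susceptible
Meropenem 10 mm: ≤ 12 mm — Resistant
Penicillin: 10 mm is in 8–12 mm ⇒ I
Intermediate: 1/7

1 of 7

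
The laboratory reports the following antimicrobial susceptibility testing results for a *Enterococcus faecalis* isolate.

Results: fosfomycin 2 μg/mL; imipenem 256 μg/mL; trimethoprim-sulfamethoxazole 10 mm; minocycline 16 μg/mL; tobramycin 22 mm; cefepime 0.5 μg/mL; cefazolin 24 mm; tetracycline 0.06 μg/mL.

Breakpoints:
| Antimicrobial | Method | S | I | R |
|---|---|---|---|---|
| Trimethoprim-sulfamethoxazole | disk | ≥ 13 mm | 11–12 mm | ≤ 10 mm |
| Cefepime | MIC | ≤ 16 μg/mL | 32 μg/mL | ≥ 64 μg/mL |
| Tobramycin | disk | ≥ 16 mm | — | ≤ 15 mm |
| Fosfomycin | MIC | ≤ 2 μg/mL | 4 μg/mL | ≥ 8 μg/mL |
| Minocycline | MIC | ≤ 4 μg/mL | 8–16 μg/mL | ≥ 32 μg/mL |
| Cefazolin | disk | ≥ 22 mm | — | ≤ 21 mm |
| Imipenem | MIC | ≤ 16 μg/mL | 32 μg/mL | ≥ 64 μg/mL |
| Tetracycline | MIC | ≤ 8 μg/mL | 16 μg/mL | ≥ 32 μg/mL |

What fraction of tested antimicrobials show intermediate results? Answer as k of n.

Fosfomycin (2 μg/mL) ≤ 2 μg/mL — S
Imipenem (256 μg/mL) ≥ 64 μg/mL — R
Trimethoprim-sulfamethoxazole (10 mm) ≤ 10 mm — R
Minocycline: 16 μg/mL is in 8–16 μg/mL → Intermediate
Tobramycin (22 mm) ≥ 16 mm ⇒ susceptible
Cefepime 0.5 μg/mL: ≤ 16 μg/mL → S
Cefazolin 24 mm: ≥ 22 mm → susceptible
Tetracycline (0.06 μg/mL) ≤ 8 μg/mL → S
Intermediate: 1/8

1 of 8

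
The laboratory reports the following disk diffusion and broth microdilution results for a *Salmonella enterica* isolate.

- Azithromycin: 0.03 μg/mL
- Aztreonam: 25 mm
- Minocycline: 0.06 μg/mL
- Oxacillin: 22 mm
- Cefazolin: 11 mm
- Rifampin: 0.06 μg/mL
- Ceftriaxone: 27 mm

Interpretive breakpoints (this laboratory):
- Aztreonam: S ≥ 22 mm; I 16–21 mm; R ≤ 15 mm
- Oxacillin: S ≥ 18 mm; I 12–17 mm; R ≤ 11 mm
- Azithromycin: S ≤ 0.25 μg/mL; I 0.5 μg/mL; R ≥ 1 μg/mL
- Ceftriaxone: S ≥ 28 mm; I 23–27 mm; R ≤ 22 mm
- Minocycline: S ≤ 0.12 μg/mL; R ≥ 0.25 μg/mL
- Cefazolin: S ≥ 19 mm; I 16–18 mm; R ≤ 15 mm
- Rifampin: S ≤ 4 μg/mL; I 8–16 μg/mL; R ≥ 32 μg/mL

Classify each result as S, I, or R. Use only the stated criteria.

S, S, S, S, R, S, I

Azithromycin: 0.03 μg/mL is ≤ 0.25 μg/mL — Susceptible
Aztreonam 25 mm: ≥ 22 mm ⇒ Susceptible
Minocycline (0.06 μg/mL) ≤ 0.12 μg/mL → S
Oxacillin 22 mm: ≥ 18 mm → susceptible
Cefazolin: 11 mm is ≤ 15 mm ⇒ resistant
Rifampin (0.06 μg/mL) ≤ 4 μg/mL — S
Ceftriaxone 27 mm: in 23–27 mm — I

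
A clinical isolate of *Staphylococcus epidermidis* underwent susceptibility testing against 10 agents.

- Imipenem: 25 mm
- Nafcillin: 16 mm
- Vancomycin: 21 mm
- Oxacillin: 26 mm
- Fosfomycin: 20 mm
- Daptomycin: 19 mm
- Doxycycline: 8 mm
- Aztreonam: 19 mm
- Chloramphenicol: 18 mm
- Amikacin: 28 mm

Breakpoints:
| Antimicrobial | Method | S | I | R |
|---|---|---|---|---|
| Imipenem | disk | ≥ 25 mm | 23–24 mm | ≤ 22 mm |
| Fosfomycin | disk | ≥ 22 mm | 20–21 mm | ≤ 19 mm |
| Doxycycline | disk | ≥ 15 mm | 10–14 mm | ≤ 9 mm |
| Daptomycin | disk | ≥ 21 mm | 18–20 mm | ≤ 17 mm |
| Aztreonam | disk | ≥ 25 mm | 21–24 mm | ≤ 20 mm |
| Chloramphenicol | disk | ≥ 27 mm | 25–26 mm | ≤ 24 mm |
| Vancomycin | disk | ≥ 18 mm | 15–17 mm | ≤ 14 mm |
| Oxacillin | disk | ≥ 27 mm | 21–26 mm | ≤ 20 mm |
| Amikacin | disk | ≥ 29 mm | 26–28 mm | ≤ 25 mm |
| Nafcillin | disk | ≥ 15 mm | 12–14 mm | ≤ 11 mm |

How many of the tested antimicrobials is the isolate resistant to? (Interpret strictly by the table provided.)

3

Imipenem: 25 mm is ≥ 25 mm — S
Nafcillin (16 mm) ≥ 15 mm — S
Vancomycin: 21 mm is ≥ 18 mm — S
Oxacillin: 26 mm is in 21–26 mm ⇒ I
Fosfomycin 20 mm: in 20–21 mm — Intermediate
Daptomycin (19 mm) in 18–20 mm — I
Doxycycline 8 mm: ≤ 9 mm — resistant
Aztreonam (19 mm) ≤ 20 mm — resistant
Chloramphenicol: 18 mm is ≤ 24 mm → Resistant
Amikacin 28 mm: in 26–28 mm ⇒ intermediate
Resistant: 3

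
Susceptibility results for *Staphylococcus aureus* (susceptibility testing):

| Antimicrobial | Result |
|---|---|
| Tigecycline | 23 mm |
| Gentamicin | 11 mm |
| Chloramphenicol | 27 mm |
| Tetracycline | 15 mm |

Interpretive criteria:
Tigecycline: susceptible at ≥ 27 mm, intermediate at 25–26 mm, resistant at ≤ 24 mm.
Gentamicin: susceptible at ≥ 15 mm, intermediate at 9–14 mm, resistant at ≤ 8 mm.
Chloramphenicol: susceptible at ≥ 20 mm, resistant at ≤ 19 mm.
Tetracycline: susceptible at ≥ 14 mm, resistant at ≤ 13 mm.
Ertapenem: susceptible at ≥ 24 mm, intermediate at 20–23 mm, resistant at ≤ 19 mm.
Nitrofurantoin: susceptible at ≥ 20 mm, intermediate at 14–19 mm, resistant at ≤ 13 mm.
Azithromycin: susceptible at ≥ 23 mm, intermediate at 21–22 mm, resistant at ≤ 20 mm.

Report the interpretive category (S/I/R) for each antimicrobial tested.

Tigecycline: 23 mm is ≤ 24 mm — Resistant
Gentamicin 11 mm: in 9–14 mm — intermediate
Chloramphenicol: 27 mm is ≥ 20 mm → Susceptible
Tetracycline: 15 mm is ≥ 14 mm ⇒ susceptible

R, I, S, S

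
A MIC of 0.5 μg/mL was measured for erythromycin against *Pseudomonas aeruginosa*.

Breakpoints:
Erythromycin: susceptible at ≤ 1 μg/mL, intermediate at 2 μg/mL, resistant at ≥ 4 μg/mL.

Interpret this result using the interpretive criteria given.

Erythromycin (0.5 μg/mL) ≤ 1 μg/mL → susceptible

Susceptible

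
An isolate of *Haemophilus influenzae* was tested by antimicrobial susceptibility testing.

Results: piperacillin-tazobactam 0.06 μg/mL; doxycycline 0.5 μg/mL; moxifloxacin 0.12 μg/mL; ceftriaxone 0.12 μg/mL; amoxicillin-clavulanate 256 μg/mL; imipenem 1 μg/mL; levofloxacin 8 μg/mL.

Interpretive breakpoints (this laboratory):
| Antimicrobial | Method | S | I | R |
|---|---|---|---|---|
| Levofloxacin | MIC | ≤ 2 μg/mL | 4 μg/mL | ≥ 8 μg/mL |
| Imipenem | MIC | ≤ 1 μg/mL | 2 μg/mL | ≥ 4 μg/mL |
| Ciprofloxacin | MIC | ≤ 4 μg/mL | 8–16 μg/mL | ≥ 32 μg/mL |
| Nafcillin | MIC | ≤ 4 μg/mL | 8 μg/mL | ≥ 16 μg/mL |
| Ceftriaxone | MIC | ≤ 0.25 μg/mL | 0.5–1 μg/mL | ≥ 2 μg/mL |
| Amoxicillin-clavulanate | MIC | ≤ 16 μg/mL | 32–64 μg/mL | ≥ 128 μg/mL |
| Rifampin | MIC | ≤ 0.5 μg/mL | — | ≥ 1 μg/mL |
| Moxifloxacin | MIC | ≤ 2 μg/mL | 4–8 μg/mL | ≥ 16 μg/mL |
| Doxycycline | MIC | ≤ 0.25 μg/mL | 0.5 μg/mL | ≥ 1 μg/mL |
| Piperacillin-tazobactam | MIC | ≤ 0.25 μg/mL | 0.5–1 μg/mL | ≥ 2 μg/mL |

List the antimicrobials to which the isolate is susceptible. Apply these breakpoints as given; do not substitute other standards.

piperacillin-tazobactam, moxifloxacin, ceftriaxone, imipenem

Piperacillin-tazobactam 0.06 μg/mL: ≤ 0.25 μg/mL ⇒ S
Doxycycline (0.5 μg/mL) = 0.5 μg/mL ⇒ I
Moxifloxacin: 0.12 μg/mL is ≤ 2 μg/mL ⇒ Susceptible
Ceftriaxone 0.12 μg/mL: ≤ 0.25 μg/mL ⇒ S
Amoxicillin-clavulanate 256 μg/mL: ≥ 128 μg/mL ⇒ Resistant
Imipenem 1 μg/mL: ≤ 1 μg/mL — S
Levofloxacin (8 μg/mL) ≥ 8 μg/mL ⇒ resistant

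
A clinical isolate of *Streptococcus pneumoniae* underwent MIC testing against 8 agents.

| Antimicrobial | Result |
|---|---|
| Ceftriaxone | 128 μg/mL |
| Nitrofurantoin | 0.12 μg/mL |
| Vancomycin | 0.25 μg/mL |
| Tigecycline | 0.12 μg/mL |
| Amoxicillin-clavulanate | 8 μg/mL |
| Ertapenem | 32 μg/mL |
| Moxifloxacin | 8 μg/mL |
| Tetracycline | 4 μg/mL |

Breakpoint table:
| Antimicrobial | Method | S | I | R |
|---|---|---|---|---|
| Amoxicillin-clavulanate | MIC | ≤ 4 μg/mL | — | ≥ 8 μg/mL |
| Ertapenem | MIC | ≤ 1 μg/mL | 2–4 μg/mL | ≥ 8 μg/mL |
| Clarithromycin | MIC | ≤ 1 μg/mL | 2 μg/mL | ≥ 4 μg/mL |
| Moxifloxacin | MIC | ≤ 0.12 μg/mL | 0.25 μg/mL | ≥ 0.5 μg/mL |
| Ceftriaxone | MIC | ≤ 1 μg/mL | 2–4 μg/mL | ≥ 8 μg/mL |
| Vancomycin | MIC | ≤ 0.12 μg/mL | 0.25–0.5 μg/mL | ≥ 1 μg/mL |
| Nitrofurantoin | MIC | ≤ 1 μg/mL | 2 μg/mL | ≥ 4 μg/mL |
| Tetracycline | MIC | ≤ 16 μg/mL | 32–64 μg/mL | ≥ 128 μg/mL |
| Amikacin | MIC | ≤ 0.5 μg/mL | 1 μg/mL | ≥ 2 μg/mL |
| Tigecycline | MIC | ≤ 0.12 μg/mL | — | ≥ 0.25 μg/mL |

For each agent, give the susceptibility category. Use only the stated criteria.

R, S, I, S, R, R, R, S

Ceftriaxone (128 μg/mL) ≥ 8 μg/mL — Resistant
Nitrofurantoin (0.12 μg/mL) ≤ 1 μg/mL — susceptible
Vancomycin 0.25 μg/mL: in 0.25–0.5 μg/mL → intermediate
Tigecycline (0.12 μg/mL) ≤ 0.12 μg/mL — Susceptible
Amoxicillin-clavulanate: 8 μg/mL is ≥ 8 μg/mL → Resistant
Ertapenem 32 μg/mL: ≥ 8 μg/mL — Resistant
Moxifloxacin 8 μg/mL: ≥ 0.5 μg/mL → R
Tetracycline 4 μg/mL: ≤ 16 μg/mL ⇒ susceptible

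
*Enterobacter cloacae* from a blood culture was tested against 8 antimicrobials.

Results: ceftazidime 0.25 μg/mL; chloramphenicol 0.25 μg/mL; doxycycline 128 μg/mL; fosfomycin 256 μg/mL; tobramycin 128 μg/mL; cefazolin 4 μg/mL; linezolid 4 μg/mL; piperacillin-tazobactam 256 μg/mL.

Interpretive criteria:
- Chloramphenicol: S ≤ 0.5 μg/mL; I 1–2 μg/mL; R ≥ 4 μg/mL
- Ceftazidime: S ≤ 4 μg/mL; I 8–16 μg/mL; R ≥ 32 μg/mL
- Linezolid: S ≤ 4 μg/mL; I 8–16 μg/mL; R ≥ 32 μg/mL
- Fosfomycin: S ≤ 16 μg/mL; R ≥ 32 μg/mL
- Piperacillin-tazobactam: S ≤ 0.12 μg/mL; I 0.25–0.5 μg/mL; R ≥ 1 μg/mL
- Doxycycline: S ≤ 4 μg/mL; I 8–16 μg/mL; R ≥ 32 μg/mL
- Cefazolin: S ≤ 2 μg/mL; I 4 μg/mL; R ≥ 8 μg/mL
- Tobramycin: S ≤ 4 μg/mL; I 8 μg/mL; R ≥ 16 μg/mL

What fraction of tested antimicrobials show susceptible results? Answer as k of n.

Ceftazidime: 0.25 μg/mL is ≤ 4 μg/mL → S
Chloramphenicol (0.25 μg/mL) ≤ 0.5 μg/mL → susceptible
Doxycycline 128 μg/mL: ≥ 32 μg/mL — Resistant
Fosfomycin (256 μg/mL) ≥ 32 μg/mL → resistant
Tobramycin (128 μg/mL) ≥ 16 μg/mL — R
Cefazolin (4 μg/mL) = 4 μg/mL → I
Linezolid: 4 μg/mL is ≤ 4 μg/mL — Susceptible
Piperacillin-tazobactam: 256 μg/mL is ≥ 1 μg/mL → resistant
Susceptible: 3/8

3 of 8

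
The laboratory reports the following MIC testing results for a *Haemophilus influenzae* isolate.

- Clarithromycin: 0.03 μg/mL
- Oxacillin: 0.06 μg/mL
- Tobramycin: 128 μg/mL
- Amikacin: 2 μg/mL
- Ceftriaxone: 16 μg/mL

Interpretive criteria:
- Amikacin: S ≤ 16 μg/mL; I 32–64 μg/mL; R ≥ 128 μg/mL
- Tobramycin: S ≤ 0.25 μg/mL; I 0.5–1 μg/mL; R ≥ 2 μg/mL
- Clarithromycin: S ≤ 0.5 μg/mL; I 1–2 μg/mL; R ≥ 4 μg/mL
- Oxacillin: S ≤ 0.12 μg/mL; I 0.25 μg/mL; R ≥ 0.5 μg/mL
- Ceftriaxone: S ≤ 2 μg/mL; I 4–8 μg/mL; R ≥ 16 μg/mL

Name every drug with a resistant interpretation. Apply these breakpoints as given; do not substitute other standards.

Clarithromycin: 0.03 μg/mL is ≤ 0.5 μg/mL — S
Oxacillin (0.06 μg/mL) ≤ 0.12 μg/mL — Susceptible
Tobramycin (128 μg/mL) ≥ 2 μg/mL ⇒ resistant
Amikacin (2 μg/mL) ≤ 16 μg/mL — Susceptible
Ceftriaxone 16 μg/mL: ≥ 16 μg/mL — resistant

tobramycin, ceftriaxone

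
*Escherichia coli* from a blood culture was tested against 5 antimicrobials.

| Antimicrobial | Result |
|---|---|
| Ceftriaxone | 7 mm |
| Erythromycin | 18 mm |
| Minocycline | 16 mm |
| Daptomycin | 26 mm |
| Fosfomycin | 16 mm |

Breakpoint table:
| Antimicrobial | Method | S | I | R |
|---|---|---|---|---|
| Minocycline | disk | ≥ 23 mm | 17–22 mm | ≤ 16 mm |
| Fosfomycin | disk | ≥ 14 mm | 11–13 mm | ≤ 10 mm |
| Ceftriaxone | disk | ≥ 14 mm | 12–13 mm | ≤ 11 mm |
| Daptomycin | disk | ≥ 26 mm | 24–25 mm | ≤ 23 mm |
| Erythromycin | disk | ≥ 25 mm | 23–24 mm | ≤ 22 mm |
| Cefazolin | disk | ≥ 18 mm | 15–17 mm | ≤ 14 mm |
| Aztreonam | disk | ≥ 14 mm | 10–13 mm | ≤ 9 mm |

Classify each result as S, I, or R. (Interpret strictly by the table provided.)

Ceftriaxone (7 mm) ≤ 11 mm ⇒ R
Erythromycin 18 mm: ≤ 22 mm ⇒ resistant
Minocycline 16 mm: ≤ 16 mm — Resistant
Daptomycin (26 mm) ≥ 26 mm — susceptible
Fosfomycin (16 mm) ≥ 14 mm ⇒ Susceptible

R, R, R, S, S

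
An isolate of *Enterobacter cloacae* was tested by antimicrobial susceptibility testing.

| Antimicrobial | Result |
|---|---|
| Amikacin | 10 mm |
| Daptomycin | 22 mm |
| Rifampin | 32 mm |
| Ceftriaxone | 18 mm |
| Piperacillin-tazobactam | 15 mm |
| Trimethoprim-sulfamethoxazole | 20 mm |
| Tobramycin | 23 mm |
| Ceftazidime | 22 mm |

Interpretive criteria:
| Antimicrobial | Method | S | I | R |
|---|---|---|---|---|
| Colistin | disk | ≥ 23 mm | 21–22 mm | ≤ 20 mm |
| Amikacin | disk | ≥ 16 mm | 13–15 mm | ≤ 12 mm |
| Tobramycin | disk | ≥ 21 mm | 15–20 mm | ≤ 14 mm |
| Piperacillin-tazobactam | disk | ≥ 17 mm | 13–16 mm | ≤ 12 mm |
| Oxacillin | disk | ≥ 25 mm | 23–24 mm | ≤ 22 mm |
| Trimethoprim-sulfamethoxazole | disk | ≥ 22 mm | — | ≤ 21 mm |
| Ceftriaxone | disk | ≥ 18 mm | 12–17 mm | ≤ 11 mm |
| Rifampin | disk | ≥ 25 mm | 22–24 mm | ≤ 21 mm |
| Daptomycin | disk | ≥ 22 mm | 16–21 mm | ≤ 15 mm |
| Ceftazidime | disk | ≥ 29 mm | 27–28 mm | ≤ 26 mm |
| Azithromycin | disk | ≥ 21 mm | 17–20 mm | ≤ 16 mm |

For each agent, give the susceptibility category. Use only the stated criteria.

Amikacin: 10 mm is ≤ 12 mm — R
Daptomycin (22 mm) ≥ 22 mm ⇒ Susceptible
Rifampin (32 mm) ≥ 25 mm → susceptible
Ceftriaxone: 18 mm is ≥ 18 mm ⇒ Susceptible
Piperacillin-tazobactam: 15 mm is in 13–16 mm — I
Trimethoprim-sulfamethoxazole: 20 mm is ≤ 21 mm → R
Tobramycin (23 mm) ≥ 21 mm ⇒ S
Ceftazidime: 22 mm is ≤ 26 mm ⇒ R

R, S, S, S, I, R, S, R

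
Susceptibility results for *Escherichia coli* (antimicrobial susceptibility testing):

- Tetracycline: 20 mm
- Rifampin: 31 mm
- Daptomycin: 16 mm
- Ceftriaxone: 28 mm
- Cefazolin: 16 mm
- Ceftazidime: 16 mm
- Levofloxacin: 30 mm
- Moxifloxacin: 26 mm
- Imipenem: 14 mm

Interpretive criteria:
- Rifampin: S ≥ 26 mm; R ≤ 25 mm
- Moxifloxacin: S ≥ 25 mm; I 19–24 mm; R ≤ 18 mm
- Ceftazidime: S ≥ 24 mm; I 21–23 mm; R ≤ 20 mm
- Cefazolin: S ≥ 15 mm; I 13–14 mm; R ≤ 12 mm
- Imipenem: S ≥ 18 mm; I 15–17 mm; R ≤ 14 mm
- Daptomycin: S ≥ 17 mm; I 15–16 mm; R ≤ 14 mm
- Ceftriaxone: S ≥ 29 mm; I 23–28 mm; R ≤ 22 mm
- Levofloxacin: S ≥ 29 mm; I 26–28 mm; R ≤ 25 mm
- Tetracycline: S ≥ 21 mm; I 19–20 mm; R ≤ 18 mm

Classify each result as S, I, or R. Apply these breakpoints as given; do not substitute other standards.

Tetracycline (20 mm) in 19–20 mm → I
Rifampin: 31 mm is ≥ 26 mm ⇒ susceptible
Daptomycin: 16 mm is in 15–16 mm ⇒ Intermediate
Ceftriaxone 28 mm: in 23–28 mm ⇒ I
Cefazolin (16 mm) ≥ 15 mm → Susceptible
Ceftazidime (16 mm) ≤ 20 mm → R
Levofloxacin (30 mm) ≥ 29 mm → Susceptible
Moxifloxacin (26 mm) ≥ 25 mm — S
Imipenem 14 mm: ≤ 14 mm → R

I, S, I, I, S, R, S, S, R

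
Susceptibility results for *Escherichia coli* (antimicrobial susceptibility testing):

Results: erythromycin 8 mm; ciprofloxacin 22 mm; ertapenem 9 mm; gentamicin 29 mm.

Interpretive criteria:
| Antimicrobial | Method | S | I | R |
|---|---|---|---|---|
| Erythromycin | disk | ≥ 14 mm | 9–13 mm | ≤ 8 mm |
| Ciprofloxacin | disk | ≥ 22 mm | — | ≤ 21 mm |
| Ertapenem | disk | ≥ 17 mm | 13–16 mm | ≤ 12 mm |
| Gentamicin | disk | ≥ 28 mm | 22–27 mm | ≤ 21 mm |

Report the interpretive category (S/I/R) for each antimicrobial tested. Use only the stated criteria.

R, S, R, S

Erythromycin 8 mm: ≤ 8 mm ⇒ R
Ciprofloxacin (22 mm) ≥ 22 mm — Susceptible
Ertapenem 9 mm: ≤ 12 mm ⇒ R
Gentamicin 29 mm: ≥ 28 mm → susceptible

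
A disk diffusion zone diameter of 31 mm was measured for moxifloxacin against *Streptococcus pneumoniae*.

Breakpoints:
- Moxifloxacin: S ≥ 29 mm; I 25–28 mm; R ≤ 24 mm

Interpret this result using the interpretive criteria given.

Susceptible

Moxifloxacin 31 mm: ≥ 29 mm ⇒ susceptible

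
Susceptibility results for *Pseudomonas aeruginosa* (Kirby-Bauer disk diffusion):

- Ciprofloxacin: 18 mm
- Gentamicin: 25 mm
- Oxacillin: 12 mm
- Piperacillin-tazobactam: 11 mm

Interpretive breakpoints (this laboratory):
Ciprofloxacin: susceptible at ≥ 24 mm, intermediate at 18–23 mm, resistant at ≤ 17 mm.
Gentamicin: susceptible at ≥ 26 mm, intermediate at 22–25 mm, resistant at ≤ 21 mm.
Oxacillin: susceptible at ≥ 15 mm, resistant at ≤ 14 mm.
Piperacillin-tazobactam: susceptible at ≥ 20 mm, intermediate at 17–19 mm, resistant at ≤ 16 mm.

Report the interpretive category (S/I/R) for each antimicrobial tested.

I, I, R, R

Ciprofloxacin 18 mm: in 18–23 mm — I
Gentamicin 25 mm: in 22–25 mm → intermediate
Oxacillin (12 mm) ≤ 14 mm — R
Piperacillin-tazobactam 11 mm: ≤ 16 mm ⇒ Resistant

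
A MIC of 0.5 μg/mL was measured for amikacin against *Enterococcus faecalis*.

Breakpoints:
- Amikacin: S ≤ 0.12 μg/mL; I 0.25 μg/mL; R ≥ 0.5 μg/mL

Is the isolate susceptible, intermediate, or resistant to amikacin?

Resistant

Amikacin 0.5 μg/mL: ≥ 0.5 μg/mL ⇒ Resistant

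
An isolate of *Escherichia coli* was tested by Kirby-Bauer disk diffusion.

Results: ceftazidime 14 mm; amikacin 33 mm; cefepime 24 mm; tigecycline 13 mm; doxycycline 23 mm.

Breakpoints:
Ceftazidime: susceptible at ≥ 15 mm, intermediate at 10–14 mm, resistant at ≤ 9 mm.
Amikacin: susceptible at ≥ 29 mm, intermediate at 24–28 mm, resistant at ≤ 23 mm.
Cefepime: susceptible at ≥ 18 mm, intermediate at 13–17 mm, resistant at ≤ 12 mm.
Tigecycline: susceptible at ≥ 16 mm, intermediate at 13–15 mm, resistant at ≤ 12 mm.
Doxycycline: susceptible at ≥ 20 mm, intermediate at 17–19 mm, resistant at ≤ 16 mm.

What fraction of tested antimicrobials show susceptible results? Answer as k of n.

Ceftazidime: 14 mm is in 10–14 mm ⇒ intermediate
Amikacin (33 mm) ≥ 29 mm → susceptible
Cefepime: 24 mm is ≥ 18 mm → Susceptible
Tigecycline 13 mm: in 13–15 mm — I
Doxycycline 23 mm: ≥ 20 mm — Susceptible
Susceptible: 3/5

3 of 5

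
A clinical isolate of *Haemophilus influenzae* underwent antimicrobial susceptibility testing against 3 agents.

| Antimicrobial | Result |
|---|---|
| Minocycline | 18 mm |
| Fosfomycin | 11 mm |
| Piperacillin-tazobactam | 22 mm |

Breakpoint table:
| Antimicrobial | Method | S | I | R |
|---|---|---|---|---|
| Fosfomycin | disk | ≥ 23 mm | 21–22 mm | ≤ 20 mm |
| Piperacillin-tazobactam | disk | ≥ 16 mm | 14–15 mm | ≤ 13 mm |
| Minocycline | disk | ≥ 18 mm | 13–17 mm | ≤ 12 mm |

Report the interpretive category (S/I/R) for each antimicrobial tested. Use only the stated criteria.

S, R, S

Minocycline: 18 mm is ≥ 18 mm ⇒ susceptible
Fosfomycin: 11 mm is ≤ 20 mm → resistant
Piperacillin-tazobactam (22 mm) ≥ 16 mm ⇒ S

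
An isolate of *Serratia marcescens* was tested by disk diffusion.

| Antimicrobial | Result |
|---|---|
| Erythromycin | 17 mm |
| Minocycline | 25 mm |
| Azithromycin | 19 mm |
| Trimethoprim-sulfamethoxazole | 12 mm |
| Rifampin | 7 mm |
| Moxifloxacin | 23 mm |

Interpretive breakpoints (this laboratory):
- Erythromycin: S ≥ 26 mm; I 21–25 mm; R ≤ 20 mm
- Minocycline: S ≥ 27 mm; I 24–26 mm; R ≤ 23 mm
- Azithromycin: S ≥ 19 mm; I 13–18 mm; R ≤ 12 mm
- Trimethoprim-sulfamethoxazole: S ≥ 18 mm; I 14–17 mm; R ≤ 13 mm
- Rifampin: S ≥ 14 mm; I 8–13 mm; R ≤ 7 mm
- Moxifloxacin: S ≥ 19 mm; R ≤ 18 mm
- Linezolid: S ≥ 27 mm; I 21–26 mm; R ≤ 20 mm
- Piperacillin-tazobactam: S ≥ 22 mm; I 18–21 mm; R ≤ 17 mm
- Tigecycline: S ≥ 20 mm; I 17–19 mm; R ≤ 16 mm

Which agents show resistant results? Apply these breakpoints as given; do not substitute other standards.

Erythromycin (17 mm) ≤ 20 mm → Resistant
Minocycline (25 mm) in 24–26 mm → I
Azithromycin 19 mm: ≥ 19 mm → Susceptible
Trimethoprim-sulfamethoxazole (12 mm) ≤ 13 mm ⇒ R
Rifampin: 7 mm is ≤ 7 mm — Resistant
Moxifloxacin: 23 mm is ≥ 19 mm ⇒ Susceptible

erythromycin, trimethoprim-sulfamethoxazole, rifampin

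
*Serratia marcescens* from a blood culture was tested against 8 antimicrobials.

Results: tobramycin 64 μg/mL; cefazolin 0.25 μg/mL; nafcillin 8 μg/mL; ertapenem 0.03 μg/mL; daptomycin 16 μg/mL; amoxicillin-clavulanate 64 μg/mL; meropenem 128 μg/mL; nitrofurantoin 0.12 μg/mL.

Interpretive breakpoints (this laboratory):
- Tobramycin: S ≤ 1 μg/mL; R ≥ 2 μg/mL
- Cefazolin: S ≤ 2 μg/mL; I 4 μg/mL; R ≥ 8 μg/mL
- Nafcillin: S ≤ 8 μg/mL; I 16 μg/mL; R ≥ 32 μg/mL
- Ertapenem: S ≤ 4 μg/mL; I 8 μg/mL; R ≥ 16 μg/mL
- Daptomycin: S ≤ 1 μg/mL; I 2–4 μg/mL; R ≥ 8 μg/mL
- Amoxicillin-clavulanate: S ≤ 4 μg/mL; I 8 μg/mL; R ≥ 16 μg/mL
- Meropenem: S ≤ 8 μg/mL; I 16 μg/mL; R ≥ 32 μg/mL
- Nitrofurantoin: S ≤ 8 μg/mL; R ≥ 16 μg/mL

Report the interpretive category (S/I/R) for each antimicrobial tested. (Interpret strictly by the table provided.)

R, S, S, S, R, R, R, S

Tobramycin: 64 μg/mL is ≥ 2 μg/mL — Resistant
Cefazolin (0.25 μg/mL) ≤ 2 μg/mL → Susceptible
Nafcillin 8 μg/mL: ≤ 8 μg/mL → S
Ertapenem: 0.03 μg/mL is ≤ 4 μg/mL ⇒ S
Daptomycin 16 μg/mL: ≥ 8 μg/mL → R
Amoxicillin-clavulanate (64 μg/mL) ≥ 16 μg/mL — R
Meropenem: 128 μg/mL is ≥ 32 μg/mL → Resistant
Nitrofurantoin 0.12 μg/mL: ≤ 8 μg/mL → S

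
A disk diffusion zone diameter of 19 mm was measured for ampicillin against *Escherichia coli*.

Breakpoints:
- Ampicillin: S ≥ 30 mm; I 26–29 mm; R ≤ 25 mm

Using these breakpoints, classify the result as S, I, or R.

Ampicillin (19 mm) ≤ 25 mm — Resistant

R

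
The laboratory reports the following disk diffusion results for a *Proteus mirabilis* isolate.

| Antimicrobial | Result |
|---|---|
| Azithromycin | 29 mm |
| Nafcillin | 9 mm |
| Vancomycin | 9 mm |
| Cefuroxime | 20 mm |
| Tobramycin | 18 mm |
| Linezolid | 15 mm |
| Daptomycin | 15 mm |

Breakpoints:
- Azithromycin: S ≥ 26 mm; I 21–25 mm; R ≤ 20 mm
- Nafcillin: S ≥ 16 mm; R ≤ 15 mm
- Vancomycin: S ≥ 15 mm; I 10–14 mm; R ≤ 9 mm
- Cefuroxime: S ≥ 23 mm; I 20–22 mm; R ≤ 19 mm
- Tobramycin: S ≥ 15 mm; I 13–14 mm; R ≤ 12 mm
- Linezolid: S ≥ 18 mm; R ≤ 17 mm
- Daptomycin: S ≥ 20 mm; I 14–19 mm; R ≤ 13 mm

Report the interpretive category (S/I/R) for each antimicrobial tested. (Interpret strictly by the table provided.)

Azithromycin (29 mm) ≥ 26 mm — S
Nafcillin 9 mm: ≤ 15 mm ⇒ resistant
Vancomycin 9 mm: ≤ 9 mm — R
Cefuroxime (20 mm) in 20–22 mm ⇒ intermediate
Tobramycin (18 mm) ≥ 15 mm — susceptible
Linezolid (15 mm) ≤ 17 mm — Resistant
Daptomycin (15 mm) in 14–19 mm — intermediate

S, R, R, I, S, R, I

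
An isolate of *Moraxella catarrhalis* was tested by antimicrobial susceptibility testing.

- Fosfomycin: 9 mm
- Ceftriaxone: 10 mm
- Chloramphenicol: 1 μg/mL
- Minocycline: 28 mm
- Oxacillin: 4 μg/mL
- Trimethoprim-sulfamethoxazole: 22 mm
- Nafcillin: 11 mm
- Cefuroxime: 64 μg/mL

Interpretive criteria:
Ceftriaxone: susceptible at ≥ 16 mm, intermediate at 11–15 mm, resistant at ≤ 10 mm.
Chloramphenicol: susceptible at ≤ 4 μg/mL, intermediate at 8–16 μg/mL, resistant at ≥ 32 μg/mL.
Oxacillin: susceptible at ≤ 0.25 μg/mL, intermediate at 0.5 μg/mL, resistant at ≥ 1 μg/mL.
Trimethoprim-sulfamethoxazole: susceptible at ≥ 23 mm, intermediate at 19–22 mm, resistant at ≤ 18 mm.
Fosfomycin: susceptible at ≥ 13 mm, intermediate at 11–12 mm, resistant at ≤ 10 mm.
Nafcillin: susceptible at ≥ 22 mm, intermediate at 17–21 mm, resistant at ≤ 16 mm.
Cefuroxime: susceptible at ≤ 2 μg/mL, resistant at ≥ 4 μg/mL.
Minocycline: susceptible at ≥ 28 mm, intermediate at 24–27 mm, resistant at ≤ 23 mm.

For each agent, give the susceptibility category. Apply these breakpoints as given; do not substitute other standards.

R, R, S, S, R, I, R, R

Fosfomycin (9 mm) ≤ 10 mm ⇒ resistant
Ceftriaxone (10 mm) ≤ 10 mm → R
Chloramphenicol: 1 μg/mL is ≤ 4 μg/mL ⇒ S
Minocycline (28 mm) ≥ 28 mm ⇒ Susceptible
Oxacillin 4 μg/mL: ≥ 1 μg/mL ⇒ Resistant
Trimethoprim-sulfamethoxazole: 22 mm is in 19–22 mm → Intermediate
Nafcillin (11 mm) ≤ 16 mm ⇒ Resistant
Cefuroxime: 64 μg/mL is ≥ 4 μg/mL ⇒ resistant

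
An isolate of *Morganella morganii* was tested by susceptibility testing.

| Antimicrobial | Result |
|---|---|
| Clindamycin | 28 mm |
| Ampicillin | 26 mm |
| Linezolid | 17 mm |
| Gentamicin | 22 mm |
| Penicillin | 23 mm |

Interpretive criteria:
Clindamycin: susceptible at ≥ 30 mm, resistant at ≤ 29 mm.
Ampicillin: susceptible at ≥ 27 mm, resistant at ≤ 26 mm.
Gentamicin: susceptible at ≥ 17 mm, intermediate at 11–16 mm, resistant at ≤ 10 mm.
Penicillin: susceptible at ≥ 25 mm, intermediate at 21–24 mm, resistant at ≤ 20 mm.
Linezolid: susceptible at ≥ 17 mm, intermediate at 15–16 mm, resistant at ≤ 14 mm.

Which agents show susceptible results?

linezolid, gentamicin

Clindamycin 28 mm: ≤ 29 mm — R
Ampicillin (26 mm) ≤ 26 mm → Resistant
Linezolid (17 mm) ≥ 17 mm → susceptible
Gentamicin (22 mm) ≥ 17 mm — susceptible
Penicillin: 23 mm is in 21–24 mm → intermediate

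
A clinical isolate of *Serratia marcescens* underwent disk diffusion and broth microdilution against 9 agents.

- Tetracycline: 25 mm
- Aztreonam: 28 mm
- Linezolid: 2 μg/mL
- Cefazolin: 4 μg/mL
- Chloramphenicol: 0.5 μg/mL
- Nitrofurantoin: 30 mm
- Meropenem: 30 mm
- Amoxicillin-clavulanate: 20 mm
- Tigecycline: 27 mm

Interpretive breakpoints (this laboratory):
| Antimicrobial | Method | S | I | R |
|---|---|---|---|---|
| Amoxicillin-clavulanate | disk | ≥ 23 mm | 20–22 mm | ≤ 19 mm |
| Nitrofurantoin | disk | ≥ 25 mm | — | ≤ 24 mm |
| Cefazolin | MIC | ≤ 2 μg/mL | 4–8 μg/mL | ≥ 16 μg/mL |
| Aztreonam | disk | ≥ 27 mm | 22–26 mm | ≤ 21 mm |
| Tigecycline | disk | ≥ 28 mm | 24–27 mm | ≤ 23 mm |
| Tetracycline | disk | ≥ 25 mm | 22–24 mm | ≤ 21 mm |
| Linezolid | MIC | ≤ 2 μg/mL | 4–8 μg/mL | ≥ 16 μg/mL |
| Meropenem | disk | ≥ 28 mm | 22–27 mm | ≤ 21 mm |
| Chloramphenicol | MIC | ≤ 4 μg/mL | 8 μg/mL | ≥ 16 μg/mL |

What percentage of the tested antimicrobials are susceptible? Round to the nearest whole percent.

67%

Tetracycline 25 mm: ≥ 25 mm → S
Aztreonam (28 mm) ≥ 27 mm → Susceptible
Linezolid: 2 μg/mL is ≤ 2 μg/mL ⇒ Susceptible
Cefazolin 4 μg/mL: in 4–8 μg/mL ⇒ intermediate
Chloramphenicol: 0.5 μg/mL is ≤ 4 μg/mL — Susceptible
Nitrofurantoin 30 mm: ≥ 25 mm ⇒ susceptible
Meropenem 30 mm: ≥ 28 mm — susceptible
Amoxicillin-clavulanate (20 mm) in 20–22 mm ⇒ Intermediate
Tigecycline 27 mm: in 24–27 mm → intermediate
Susceptible: 6/9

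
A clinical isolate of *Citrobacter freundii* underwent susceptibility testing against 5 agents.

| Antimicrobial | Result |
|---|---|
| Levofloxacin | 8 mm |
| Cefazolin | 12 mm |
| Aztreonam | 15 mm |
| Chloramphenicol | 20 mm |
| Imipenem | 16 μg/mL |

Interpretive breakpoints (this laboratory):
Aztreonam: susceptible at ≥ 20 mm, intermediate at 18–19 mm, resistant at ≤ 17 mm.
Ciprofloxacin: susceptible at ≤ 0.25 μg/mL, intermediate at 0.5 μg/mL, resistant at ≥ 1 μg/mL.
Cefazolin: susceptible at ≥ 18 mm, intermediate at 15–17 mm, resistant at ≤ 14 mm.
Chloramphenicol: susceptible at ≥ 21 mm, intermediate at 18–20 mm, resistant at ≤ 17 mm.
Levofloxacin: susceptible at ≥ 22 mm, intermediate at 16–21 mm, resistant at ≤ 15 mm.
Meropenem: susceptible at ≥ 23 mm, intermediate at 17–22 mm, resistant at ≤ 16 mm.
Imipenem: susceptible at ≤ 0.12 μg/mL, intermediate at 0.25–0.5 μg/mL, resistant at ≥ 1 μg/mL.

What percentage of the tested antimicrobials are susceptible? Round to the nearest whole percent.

0%

Levofloxacin: 8 mm is ≤ 15 mm → Resistant
Cefazolin: 12 mm is ≤ 14 mm — Resistant
Aztreonam: 15 mm is ≤ 17 mm — Resistant
Chloramphenicol 20 mm: in 18–20 mm → I
Imipenem 16 μg/mL: ≥ 1 μg/mL — resistant
Susceptible: 0/5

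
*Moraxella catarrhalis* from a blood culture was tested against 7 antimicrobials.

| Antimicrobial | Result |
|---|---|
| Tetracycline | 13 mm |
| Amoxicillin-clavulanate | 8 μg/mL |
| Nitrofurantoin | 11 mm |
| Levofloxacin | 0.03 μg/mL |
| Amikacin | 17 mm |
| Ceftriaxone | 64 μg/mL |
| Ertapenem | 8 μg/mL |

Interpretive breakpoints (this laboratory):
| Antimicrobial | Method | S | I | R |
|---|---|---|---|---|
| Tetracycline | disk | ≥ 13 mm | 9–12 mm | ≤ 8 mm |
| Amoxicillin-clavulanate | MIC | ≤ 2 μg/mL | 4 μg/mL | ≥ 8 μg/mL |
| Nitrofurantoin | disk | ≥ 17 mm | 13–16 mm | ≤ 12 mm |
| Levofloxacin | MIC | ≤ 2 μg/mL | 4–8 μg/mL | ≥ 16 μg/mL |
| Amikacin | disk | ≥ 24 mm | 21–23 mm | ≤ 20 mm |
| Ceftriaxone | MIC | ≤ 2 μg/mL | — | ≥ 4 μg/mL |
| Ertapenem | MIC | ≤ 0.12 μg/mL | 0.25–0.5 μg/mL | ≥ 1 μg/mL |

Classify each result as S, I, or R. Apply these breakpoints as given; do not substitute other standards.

S, R, R, S, R, R, R

Tetracycline 13 mm: ≥ 13 mm — susceptible
Amoxicillin-clavulanate 8 μg/mL: ≥ 8 μg/mL — resistant
Nitrofurantoin: 11 mm is ≤ 12 mm — R
Levofloxacin (0.03 μg/mL) ≤ 2 μg/mL → susceptible
Amikacin 17 mm: ≤ 20 mm — Resistant
Ceftriaxone: 64 μg/mL is ≥ 4 μg/mL ⇒ Resistant
Ertapenem (8 μg/mL) ≥ 1 μg/mL → resistant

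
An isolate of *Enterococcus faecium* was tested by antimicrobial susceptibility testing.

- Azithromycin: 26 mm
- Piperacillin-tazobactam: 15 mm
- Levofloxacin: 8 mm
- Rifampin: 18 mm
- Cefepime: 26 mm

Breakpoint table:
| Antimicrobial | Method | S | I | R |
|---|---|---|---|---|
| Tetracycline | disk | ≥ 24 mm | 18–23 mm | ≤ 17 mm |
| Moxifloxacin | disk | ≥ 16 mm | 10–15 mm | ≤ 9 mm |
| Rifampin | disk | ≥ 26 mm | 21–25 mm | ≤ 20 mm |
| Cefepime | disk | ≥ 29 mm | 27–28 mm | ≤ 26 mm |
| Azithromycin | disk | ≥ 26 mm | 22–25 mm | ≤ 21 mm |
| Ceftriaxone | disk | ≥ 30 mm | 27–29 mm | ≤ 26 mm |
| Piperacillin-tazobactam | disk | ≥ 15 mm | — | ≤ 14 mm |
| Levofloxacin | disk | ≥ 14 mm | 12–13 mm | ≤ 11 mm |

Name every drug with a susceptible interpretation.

Azithromycin: 26 mm is ≥ 26 mm — susceptible
Piperacillin-tazobactam (15 mm) ≥ 15 mm → S
Levofloxacin 8 mm: ≤ 11 mm — resistant
Rifampin (18 mm) ≤ 20 mm → Resistant
Cefepime 26 mm: ≤ 26 mm — Resistant

azithromycin, piperacillin-tazobactam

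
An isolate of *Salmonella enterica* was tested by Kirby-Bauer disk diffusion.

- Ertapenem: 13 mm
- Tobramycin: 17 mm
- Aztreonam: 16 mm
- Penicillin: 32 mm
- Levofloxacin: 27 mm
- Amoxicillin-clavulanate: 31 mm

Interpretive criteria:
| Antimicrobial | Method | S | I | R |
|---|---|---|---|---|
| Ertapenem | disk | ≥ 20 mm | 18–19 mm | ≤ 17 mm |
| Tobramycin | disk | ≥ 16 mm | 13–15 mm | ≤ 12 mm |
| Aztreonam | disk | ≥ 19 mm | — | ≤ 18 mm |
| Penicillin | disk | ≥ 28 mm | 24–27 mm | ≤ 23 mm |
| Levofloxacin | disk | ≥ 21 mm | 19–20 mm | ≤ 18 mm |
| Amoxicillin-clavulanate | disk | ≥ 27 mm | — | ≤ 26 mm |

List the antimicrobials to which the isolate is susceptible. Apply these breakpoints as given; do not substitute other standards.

Ertapenem: 13 mm is ≤ 17 mm ⇒ resistant
Tobramycin 17 mm: ≥ 16 mm — susceptible
Aztreonam 16 mm: ≤ 18 mm ⇒ resistant
Penicillin 32 mm: ≥ 28 mm ⇒ Susceptible
Levofloxacin: 27 mm is ≥ 21 mm ⇒ susceptible
Amoxicillin-clavulanate: 31 mm is ≥ 27 mm → susceptible

tobramycin, penicillin, levofloxacin, amoxicillin-clavulanate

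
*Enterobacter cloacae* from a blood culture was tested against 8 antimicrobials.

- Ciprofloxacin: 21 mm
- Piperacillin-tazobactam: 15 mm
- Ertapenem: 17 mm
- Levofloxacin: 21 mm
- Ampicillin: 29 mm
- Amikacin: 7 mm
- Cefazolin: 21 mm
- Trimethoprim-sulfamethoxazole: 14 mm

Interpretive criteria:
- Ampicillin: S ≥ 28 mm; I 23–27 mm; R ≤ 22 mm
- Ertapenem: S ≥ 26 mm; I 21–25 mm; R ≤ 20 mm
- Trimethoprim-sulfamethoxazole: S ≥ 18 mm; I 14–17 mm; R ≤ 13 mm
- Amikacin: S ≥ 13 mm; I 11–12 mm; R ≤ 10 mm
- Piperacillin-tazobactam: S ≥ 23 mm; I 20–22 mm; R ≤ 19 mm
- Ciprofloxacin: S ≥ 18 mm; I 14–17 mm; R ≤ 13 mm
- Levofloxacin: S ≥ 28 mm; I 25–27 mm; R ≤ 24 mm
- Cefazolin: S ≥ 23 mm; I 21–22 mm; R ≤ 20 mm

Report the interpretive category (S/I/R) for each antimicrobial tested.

Ciprofloxacin 21 mm: ≥ 18 mm → Susceptible
Piperacillin-tazobactam 15 mm: ≤ 19 mm → Resistant
Ertapenem: 17 mm is ≤ 20 mm — R
Levofloxacin: 21 mm is ≤ 24 mm → Resistant
Ampicillin 29 mm: ≥ 28 mm → S
Amikacin (7 mm) ≤ 10 mm → R
Cefazolin 21 mm: in 21–22 mm — Intermediate
Trimethoprim-sulfamethoxazole (14 mm) in 14–17 mm — Intermediate

S, R, R, R, S, R, I, I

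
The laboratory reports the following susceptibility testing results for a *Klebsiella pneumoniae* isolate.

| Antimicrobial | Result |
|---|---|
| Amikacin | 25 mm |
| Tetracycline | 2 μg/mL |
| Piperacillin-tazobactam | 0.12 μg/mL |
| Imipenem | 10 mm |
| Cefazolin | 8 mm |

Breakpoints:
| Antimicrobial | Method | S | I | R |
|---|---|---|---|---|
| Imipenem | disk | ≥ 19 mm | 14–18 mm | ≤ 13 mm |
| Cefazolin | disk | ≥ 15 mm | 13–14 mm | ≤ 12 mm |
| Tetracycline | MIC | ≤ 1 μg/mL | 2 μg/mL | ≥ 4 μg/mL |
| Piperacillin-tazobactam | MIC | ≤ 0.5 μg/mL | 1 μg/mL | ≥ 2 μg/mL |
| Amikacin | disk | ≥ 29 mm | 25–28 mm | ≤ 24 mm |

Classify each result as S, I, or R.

Amikacin 25 mm: in 25–28 mm ⇒ intermediate
Tetracycline 2 μg/mL: = 2 μg/mL — Intermediate
Piperacillin-tazobactam: 0.12 μg/mL is ≤ 0.5 μg/mL → Susceptible
Imipenem: 10 mm is ≤ 13 mm ⇒ resistant
Cefazolin: 8 mm is ≤ 12 mm ⇒ R

I, I, S, R, R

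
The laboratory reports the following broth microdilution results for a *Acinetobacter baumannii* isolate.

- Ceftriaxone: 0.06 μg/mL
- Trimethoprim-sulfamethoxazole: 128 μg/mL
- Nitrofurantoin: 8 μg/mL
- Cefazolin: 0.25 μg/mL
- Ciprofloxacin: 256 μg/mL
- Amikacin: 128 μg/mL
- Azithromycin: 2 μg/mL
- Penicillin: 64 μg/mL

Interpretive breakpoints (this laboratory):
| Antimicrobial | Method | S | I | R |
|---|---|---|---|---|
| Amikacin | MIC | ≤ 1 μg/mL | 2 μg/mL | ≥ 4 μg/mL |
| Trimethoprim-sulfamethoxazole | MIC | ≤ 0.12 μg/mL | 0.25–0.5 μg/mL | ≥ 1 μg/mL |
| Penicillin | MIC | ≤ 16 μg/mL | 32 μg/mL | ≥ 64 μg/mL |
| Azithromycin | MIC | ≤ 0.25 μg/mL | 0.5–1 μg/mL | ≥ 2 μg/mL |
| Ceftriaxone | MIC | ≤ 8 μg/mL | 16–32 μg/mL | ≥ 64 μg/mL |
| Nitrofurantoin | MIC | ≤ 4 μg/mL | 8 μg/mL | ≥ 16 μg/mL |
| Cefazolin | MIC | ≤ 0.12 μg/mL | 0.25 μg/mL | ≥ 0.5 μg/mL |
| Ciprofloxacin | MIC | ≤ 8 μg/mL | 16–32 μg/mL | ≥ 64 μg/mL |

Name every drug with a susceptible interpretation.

Ceftriaxone: 0.06 μg/mL is ≤ 8 μg/mL → S
Trimethoprim-sulfamethoxazole: 128 μg/mL is ≥ 1 μg/mL → Resistant
Nitrofurantoin 8 μg/mL: = 8 μg/mL ⇒ intermediate
Cefazolin 0.25 μg/mL: = 0.25 μg/mL ⇒ intermediate
Ciprofloxacin: 256 μg/mL is ≥ 64 μg/mL → resistant
Amikacin: 128 μg/mL is ≥ 4 μg/mL → R
Azithromycin (2 μg/mL) ≥ 2 μg/mL ⇒ Resistant
Penicillin 64 μg/mL: ≥ 64 μg/mL ⇒ R

ceftriaxone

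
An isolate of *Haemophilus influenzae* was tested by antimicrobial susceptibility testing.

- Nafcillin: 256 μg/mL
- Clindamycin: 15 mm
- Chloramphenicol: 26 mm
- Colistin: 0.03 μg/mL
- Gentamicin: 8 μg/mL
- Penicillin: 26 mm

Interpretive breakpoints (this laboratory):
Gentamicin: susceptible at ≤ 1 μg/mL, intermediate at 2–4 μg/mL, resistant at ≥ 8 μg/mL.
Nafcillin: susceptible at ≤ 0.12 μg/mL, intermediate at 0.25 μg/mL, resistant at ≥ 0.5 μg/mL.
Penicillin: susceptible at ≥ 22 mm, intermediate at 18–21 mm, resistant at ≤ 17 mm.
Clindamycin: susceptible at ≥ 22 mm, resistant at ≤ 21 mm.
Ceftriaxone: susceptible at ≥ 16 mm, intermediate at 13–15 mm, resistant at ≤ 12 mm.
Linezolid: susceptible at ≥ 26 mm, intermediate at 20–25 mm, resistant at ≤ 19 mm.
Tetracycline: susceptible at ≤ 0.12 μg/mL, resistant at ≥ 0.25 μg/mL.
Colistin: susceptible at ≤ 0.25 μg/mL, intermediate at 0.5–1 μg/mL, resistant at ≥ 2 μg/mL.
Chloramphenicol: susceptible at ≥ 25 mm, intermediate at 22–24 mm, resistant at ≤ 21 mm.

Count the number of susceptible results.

3

Nafcillin: 256 μg/mL is ≥ 0.5 μg/mL — R
Clindamycin 15 mm: ≤ 21 mm — resistant
Chloramphenicol 26 mm: ≥ 25 mm → S
Colistin (0.03 μg/mL) ≤ 0.25 μg/mL — susceptible
Gentamicin (8 μg/mL) ≥ 8 μg/mL ⇒ resistant
Penicillin (26 mm) ≥ 22 mm ⇒ S
Susceptible: 3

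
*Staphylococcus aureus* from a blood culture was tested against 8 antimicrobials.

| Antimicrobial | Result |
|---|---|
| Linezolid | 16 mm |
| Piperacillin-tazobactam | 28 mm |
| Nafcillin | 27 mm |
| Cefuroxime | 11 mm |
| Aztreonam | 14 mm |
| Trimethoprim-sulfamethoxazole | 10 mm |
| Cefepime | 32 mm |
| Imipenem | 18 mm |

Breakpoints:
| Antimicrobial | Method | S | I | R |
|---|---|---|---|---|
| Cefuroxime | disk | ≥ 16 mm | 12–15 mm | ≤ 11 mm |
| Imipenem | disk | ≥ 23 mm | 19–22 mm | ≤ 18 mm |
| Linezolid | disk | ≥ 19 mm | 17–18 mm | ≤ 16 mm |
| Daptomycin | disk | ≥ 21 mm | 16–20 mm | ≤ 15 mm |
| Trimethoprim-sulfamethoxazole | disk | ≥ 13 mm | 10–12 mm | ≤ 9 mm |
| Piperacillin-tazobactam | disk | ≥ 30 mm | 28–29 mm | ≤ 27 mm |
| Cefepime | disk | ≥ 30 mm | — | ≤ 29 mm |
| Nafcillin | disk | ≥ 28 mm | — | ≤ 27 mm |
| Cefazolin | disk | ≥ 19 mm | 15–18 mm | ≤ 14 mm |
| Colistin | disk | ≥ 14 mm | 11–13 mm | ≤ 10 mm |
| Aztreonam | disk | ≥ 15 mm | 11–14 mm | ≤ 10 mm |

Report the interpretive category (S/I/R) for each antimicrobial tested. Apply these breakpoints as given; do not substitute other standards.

R, I, R, R, I, I, S, R

Linezolid: 16 mm is ≤ 16 mm ⇒ Resistant
Piperacillin-tazobactam 28 mm: in 28–29 mm ⇒ I
Nafcillin: 27 mm is ≤ 27 mm ⇒ R
Cefuroxime (11 mm) ≤ 11 mm ⇒ R
Aztreonam 14 mm: in 11–14 mm — I
Trimethoprim-sulfamethoxazole: 10 mm is in 10–12 mm ⇒ I
Cefepime 32 mm: ≥ 30 mm ⇒ S
Imipenem: 18 mm is ≤ 18 mm — Resistant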